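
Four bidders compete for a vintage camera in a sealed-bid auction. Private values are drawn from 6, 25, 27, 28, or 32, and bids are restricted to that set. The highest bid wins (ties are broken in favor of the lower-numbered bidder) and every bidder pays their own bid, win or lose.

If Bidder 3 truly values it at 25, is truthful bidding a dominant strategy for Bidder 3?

Consider the case where Bidder 1 bids 6, Bidder 2 bids 6 and Bidder 4 bids 27.
Truthful bid 25: loses but pays 25, utility -25.
Bid 6 instead: loses but pays 6, utility -6.
Since -6 > -25, bidding 6 is strictly better here, so truthful bidding is not dominant.

No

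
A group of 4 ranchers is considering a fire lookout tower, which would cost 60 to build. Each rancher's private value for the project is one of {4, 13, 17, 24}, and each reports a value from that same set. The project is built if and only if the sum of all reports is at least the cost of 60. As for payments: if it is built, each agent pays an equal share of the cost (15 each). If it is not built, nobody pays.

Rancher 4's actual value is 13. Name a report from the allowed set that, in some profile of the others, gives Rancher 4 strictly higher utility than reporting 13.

4

Suppose Rancher 1 reports 4, Rancher 2 reports 24 and Rancher 3 reports 24.
Report 13: project built, pays 15, utility 13 - 15 = -2.
Report 4: project not built, utility 0.
So reporting 4 beats truth here (0 > -2).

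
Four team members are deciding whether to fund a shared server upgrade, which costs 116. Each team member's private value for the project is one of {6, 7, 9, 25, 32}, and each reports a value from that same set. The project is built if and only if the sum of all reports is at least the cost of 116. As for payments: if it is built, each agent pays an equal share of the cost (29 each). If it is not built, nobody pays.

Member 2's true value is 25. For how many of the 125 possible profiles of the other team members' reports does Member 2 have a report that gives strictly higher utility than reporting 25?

Others report (32, 32, 32): truth gives -4; report 6 gives 0 > -4. Violating.
Others report (6, 6, 6): truth gives 0; no alternative beats it.
Others report (6, 6, 7): truth gives 0; no alternative beats it.
(Checking all 125 profiles: 1 has a profitable deviation, 124 do not.)

1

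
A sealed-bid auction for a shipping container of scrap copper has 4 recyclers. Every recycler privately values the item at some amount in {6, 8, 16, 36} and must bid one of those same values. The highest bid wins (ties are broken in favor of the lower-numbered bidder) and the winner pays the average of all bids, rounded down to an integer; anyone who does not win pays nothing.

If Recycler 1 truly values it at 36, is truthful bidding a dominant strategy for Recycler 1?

No

Consider the case where Recycler 2 bids 6, Recycler 3 bids 6 and Recycler 4 bids 6.
Truthful bid 36: wins, pays 13, utility 36 - 13 = 23.
Bid 6 instead: wins, pays 6, utility 36 - 6 = 30.
Since 30 > 23, bidding 6 is strictly better here, so truthful bidding is not dominant.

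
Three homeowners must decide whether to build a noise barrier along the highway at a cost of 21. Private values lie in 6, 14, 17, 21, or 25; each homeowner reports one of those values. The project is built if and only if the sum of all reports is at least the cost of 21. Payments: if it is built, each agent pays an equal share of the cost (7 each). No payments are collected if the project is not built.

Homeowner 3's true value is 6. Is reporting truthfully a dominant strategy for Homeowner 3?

Yes

Check each profile of the others' reports and compare truth against every alternative report.
Others report (6, 6): truth gives 0, best alternative gives -1.
Others report (6, 14): truth gives -1, best alternative gives -1.
Others report (6, 17): truth gives -1, best alternative gives -1.
Others report (6, 21): truth gives -1, best alternative gives -1.
Others report (6, 25): truth gives -1, best alternative gives -1.
Others report (14, 6): truth gives -1, best alternative gives -1.
(Remaining 19 profiles checked similarly; truth is weakly best in each.)
In every case the truthful report is at least as good as any alternative, so it is a dominant strategy.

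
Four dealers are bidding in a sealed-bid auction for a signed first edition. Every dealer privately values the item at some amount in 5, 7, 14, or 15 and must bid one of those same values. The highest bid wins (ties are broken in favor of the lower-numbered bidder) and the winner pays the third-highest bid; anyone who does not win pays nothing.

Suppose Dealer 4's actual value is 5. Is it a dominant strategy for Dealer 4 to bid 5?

Check each profile of the others' bids and compare truth against every alternative bid.
Others bid (5, 5, 5): truth gives 0, best alternative gives 0.
Others bid (5, 5, 7): truth gives 0, best alternative gives 0.
Others bid (5, 5, 14): truth gives 0, best alternative gives 0.
Others bid (5, 5, 15): truth gives 0, best alternative gives 0.
Others bid (5, 7, 5): truth gives 0, best alternative gives 0.
Others bid (5, 7, 7): truth gives 0, best alternative gives 0.
(Remaining 58 profiles checked similarly; truth is weakly best in each.)
In every case the truthful bid is at least as good as any alternative, so it is a dominant strategy.

Yes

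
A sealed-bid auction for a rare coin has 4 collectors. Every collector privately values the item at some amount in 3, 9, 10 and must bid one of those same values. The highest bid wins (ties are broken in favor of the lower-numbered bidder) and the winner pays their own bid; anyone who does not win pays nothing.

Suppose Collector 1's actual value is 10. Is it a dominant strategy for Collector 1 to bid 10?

No

Consider the case where Collector 2 bids 3, Collector 3 bids 3 and Collector 4 bids 3.
Truthful bid 10: wins, pays 10, utility 10 - 10 = 0.
Bid 3 instead: wins, pays 3, utility 10 - 3 = 7.
Since 7 > 0, bidding 3 is strictly better here, so truthful bidding is not dominant.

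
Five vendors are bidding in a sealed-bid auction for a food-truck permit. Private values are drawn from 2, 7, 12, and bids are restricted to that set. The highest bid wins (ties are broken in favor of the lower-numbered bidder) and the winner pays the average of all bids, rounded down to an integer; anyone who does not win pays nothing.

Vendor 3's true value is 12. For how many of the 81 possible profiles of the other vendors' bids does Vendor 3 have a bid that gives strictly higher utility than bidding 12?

Others bid (2, 2, 2, 2): truth gives 8; bid 7 gives 9 > 8. Violating.
Others bid (2, 2, 2, 7): truth gives 7; bid 7 gives 8 > 7. Violating.
Others bid (2, 2, 7, 2): truth gives 7; bid 7 gives 8 > 7. Violating.
Others bid (2, 2, 7, 7): truth gives 6; bid 7 gives 7 > 6. Violating.
Others bid (2, 2, 2, 12): truth gives 6; no alternative beats it.
Others bid (2, 2, 7, 12): truth gives 5; no alternative beats it.
(Checking all 81 profiles: 4 have a profitable deviation, 77 do not.)

4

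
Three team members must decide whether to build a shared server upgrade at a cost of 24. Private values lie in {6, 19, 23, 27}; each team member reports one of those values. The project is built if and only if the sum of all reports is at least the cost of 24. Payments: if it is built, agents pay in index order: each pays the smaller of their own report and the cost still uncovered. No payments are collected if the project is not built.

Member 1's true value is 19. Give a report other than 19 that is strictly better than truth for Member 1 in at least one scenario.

Suppose Member 2 reports 6 and Member 3 reports 19.
Report 19: project built, pays 19, utility 19 - 19 = 0.
Report 6: project built, pays 6, utility 19 - 6 = 13.
So reporting 6 beats truth here (13 > 0).

6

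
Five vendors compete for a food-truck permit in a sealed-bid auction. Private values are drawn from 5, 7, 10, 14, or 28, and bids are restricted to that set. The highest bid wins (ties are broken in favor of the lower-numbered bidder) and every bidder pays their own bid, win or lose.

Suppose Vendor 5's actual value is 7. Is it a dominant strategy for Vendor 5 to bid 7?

Consider the case where Vendor 1 bids 5, Vendor 2 bids 5, Vendor 3 bids 5 and Vendor 4 bids 7.
Truthful bid 7: loses but pays 7, utility -7.
Bid 5 instead: loses but pays 5, utility -5.
Since -5 > -7, bidding 5 is strictly better here, so truthful bidding is not dominant.

No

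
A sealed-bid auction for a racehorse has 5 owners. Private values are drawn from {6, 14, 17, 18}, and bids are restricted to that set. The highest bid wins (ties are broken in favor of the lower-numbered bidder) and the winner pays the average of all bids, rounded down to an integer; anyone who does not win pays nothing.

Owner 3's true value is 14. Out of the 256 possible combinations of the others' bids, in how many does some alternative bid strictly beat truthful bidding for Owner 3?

Others bid (6, 6, 6, 17): truth gives 0; bid 17 gives 4 > 0. Violating.
Others bid (6, 6, 6, 18): truth gives 0; bid 18 gives 4 > 0. Violating.
Others bid (6, 6, 14, 17): truth gives 0; bid 17 gives 2 > 0. Violating.
Others bid (6, 6, 14, 18): truth gives 0; bid 18 gives 2 > 0. Violating.
Others bid (6, 6, 6, 6): truth gives 7; no alternative beats it.
Others bid (6, 6, 6, 14): truth gives 5; no alternative beats it.
(Checking all 256 profiles: 60 have a profitable deviation, 196 do not.)

60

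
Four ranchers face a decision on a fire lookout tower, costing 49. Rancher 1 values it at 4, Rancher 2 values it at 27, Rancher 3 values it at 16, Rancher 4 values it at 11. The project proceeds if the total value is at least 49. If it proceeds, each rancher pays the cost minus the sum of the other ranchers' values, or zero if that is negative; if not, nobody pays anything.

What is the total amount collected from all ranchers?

27

Total value 58 ≥ cost 49, so it is built.
Rancher 1: others sum to 54; max(0, 49 - 54) = 0.
Rancher 2: others sum to 31; max(0, 49 - 31) = 18.
Rancher 3: others sum to 42; max(0, 49 - 42) = 7.
Rancher 4: others sum to 47; max(0, 49 - 47) = 2.
Total collected = 0 + 18 + 7 + 2 = 27.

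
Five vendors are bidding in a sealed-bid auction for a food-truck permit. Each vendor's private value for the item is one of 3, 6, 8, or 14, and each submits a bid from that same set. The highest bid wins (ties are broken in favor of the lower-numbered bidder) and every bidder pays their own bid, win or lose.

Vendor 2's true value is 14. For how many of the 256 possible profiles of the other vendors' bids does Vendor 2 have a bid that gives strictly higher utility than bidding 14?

Others bid (3, 3, 3, 3): truth gives 0; bid 6 gives 8 > 0. Violating.
Others bid (3, 3, 3, 6): truth gives 0; bid 6 gives 8 > 0. Violating.
Others bid (3, 3, 3, 8): truth gives 0; bid 8 gives 6 > 0. Violating.
Others bid (3, 3, 6, 3): truth gives 0; bid 6 gives 8 > 0. Violating.
Others bid (3, 3, 3, 14): truth gives 0; no alternative beats it.
Others bid (3, 3, 6, 14): truth gives 0; no alternative beats it.
(Checking all 256 profiles: 118 have a profitable deviation, 138 do not.)

118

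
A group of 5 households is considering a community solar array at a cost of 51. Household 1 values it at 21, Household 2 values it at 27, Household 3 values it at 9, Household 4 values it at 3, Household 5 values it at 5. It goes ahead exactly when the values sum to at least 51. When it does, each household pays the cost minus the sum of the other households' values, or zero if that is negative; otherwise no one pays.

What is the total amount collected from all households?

20

Total value 65 ≥ cost 51, so it is built.
Household 1: others sum to 44; max(0, 51 - 44) = 7.
Household 2: others sum to 38; max(0, 51 - 38) = 13.
Household 3: others sum to 56; max(0, 51 - 56) = 0.
Household 4: others sum to 62; max(0, 51 - 62) = 0.
Household 5: others sum to 60; max(0, 51 - 60) = 0.
Total collected = 7 + 13 + 0 + 0 + 0 = 20.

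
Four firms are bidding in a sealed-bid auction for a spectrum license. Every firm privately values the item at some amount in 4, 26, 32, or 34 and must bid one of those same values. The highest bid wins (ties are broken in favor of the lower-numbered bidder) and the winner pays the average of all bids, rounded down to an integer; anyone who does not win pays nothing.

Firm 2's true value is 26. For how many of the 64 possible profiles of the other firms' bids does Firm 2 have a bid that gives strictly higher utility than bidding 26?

Others bid (4, 4, 32): truth gives 0; bid 32 gives 8 > 0. Violating.
Others bid (4, 4, 34): truth gives 0; bid 34 gives 7 > 0. Violating.
Others bid (4, 26, 32): truth gives 0; bid 32 gives 3 > 0. Violating.
Others bid (4, 26, 34): truth gives 0; bid 34 gives 2 > 0. Violating.
Others bid (4, 4, 4): truth gives 17; no alternative beats it.
Others bid (4, 4, 26): truth gives 11; no alternative beats it.
(Checking all 64 profiles: 21 have a profitable deviation, 43 do not.)

21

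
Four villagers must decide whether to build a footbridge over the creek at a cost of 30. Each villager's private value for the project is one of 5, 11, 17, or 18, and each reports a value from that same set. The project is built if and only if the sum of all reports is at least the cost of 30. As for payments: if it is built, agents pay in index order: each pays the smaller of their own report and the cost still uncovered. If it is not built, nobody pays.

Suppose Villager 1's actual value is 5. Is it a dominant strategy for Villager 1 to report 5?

Check each profile of the others' reports and compare truth against every alternative report.
Others report (5, 5, 11): truth gives 0, best alternative gives -6.
Others report (5, 5, 17): truth gives 0, best alternative gives -6.
Others report (5, 5, 18): truth gives 0, best alternative gives -6.
Others report (5, 11, 5): truth gives 0, best alternative gives -6.
Others report (5, 11, 11): truth gives 0, best alternative gives -6.
Others report (5, 11, 17): truth gives 0, best alternative gives -6.
(Remaining 58 profiles checked similarly; truth is weakly best in each.)
In every case the truthful report is at least as good as any alternative, so it is a dominant strategy.

Yes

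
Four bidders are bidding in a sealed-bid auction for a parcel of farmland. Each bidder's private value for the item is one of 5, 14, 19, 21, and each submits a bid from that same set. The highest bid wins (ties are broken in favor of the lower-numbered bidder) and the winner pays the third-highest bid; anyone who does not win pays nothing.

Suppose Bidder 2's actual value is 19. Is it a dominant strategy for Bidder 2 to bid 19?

Consider the case where Bidder 1 bids 5, Bidder 3 bids 5 and Bidder 4 bids 21.
Truthful bid 19: loses, pays 0, utility 0.
Bid 21 instead: wins, pays 5, utility 19 - 5 = 14.
Since 14 > 0, bidding 21 is strictly better here, so truthful bidding is not dominant.

No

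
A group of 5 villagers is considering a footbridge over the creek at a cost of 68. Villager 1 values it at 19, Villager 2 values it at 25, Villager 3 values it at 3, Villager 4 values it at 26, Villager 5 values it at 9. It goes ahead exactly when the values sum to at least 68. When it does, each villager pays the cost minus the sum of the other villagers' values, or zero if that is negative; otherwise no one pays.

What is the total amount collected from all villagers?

Total value 82 ≥ cost 68, so it is built.
Villager 1: others sum to 63; max(0, 68 - 63) = 5.
Villager 2: others sum to 57; max(0, 68 - 57) = 11.
Villager 3: others sum to 79; max(0, 68 - 79) = 0.
Villager 4: others sum to 56; max(0, 68 - 56) = 12.
Villager 5: others sum to 73; max(0, 68 - 73) = 0.
Total collected = 5 + 11 + 0 + 12 + 0 = 28.

28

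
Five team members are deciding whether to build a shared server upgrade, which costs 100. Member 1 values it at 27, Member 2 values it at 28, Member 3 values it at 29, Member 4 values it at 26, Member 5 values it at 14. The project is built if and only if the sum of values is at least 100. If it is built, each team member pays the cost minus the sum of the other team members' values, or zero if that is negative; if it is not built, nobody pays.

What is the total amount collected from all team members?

Total value 124 ≥ cost 100, so it is built.
Member 1: others sum to 97; max(0, 100 - 97) = 3.
Member 2: others sum to 96; max(0, 100 - 96) = 4.
Member 3: others sum to 95; max(0, 100 - 95) = 5.
Member 4: others sum to 98; max(0, 100 - 98) = 2.
Member 5: others sum to 110; max(0, 100 - 110) = 0.
Total collected = 3 + 4 + 5 + 2 + 0 = 14.

14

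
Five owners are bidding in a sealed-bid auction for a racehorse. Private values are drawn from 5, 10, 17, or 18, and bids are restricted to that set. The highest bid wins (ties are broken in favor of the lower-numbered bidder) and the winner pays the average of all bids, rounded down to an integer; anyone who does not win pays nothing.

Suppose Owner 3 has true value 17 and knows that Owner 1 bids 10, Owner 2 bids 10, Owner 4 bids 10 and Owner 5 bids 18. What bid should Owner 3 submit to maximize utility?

Bid 5: loses, pays 0, utility 0.
Bid 10: loses, pays 0, utility 0.
Bid 17: loses, pays 0, utility 0.
Bid 18: wins, pays 13, utility 17 - 13 = 4.
The best choice is 18 with utility 4.

18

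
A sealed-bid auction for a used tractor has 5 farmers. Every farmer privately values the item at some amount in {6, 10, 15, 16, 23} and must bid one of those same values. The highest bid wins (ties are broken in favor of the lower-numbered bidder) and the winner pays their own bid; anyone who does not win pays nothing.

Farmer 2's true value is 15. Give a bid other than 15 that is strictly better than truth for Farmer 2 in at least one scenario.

10

Suppose Farmer 1 bids 6, Farmer 3 bids 6, Farmer 4 bids 6 and Farmer 5 bids 6.
Bid 15: wins, pays 15, utility 15 - 15 = 0.
Bid 10: wins, pays 10, utility 15 - 10 = 5.
So bidding 10 beats truth here (5 > 0).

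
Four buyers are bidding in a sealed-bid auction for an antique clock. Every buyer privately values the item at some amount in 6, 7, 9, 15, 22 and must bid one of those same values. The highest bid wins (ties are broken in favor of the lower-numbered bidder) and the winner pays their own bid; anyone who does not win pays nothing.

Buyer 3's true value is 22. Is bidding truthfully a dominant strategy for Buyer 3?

Consider the case where Buyer 1 bids 6, Buyer 2 bids 6 and Buyer 4 bids 6.
Truthful bid 22: wins, pays 22, utility 22 - 22 = 0.
Bid 7 instead: wins, pays 7, utility 22 - 7 = 15.
Since 15 > 0, bidding 7 is strictly better here, so truthful bidding is not dominant.

No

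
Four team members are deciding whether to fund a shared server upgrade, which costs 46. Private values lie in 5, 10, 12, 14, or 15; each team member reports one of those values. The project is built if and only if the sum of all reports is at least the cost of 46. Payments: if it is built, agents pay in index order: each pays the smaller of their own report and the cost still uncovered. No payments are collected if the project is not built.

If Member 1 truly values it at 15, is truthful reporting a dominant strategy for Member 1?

No

Consider the case where Member 2 reports 5, Member 3 reports 12 and Member 4 reports 15.
Truthful report 15: project built, pays 15, utility 15 - 15 = 0.
Report 14 instead: project built, pays 14, utility 15 - 14 = 1.
Since 1 > 0, reporting 14 is strictly better here, so truthful reporting is not dominant.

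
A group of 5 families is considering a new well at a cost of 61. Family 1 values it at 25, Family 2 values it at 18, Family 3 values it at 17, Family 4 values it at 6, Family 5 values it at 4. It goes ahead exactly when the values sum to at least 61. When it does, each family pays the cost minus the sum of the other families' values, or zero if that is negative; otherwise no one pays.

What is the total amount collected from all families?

33

Total value 70 ≥ cost 61, so it is built.
Family 1: others sum to 45; max(0, 61 - 45) = 16.
Family 2: others sum to 52; max(0, 61 - 52) = 9.
Family 3: others sum to 53; max(0, 61 - 53) = 8.
Family 4: others sum to 64; max(0, 61 - 64) = 0.
Family 5: others sum to 66; max(0, 61 - 66) = 0.
Total collected = 16 + 9 + 8 + 0 + 0 = 33.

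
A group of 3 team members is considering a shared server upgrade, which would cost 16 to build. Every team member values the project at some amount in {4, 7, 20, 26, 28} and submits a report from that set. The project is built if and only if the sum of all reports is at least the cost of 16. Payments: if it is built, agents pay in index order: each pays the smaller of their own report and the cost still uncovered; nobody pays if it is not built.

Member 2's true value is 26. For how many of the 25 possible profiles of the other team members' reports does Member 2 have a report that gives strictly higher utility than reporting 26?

Others report (4, 7): truth gives 14; report 7 gives 19 > 14. Violating.
Others report (4, 20): truth gives 14; report 4 gives 22 > 14. Violating.
Others report (4, 26): truth gives 14; report 4 gives 22 > 14. Violating.
Others report (4, 28): truth gives 14; report 4 gives 22 > 14. Violating.
Others report (4, 4): truth gives 14; no alternative beats it.
Others report (20, 4): truth gives 26; no alternative beats it.
(Checking all 25 profiles: 9 have a profitable deviation, 16 do not.)

9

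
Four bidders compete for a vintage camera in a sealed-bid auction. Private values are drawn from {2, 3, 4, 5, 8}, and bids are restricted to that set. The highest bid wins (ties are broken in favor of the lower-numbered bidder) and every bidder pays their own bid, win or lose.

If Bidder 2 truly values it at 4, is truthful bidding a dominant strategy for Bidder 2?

No

Consider the case where Bidder 1 bids 2, Bidder 3 bids 2 and Bidder 4 bids 2.
Truthful bid 4: wins, pays 4, utility 4 - 4 = 0.
Bid 3 instead: wins, pays 3, utility 4 - 3 = 1.
Since 1 > 0, bidding 3 is strictly better here, so truthful bidding is not dominant.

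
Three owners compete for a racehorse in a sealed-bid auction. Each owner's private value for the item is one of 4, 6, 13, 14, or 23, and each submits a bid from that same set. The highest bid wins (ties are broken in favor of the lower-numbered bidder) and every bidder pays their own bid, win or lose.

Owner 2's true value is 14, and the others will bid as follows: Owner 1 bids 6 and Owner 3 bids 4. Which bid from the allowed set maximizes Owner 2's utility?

Bid 4: loses but pays 4, utility -4.
Bid 6: loses but pays 6, utility -6.
Bid 13: wins, pays 13, utility 14 - 13 = 1.
Bid 14: wins, pays 14, utility 14 - 14 = 0.
Bid 23: wins, pays 23, utility 14 - 23 = -9.
The best choice is 13 with utility 1.

13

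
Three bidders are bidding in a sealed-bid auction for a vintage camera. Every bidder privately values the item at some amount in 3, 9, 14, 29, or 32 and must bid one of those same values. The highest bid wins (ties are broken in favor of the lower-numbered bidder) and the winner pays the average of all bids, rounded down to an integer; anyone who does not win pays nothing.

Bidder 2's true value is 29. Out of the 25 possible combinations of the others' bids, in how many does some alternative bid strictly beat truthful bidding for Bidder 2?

Others bid (3, 3): truth gives 18; bid 9 gives 24 > 18. Violating.
Others bid (3, 9): truth gives 16; bid 9 gives 22 > 16. Violating.
Others bid (3, 14): truth gives 14; bid 14 gives 19 > 14. Violating.
Others bid (3, 32): truth gives 0; bid 32 gives 7 > 0. Violating.
Others bid (3, 29): truth gives 9; no alternative beats it.
Others bid (9, 29): truth gives 7; no alternative beats it.
(Checking all 25 profiles: 12 have a profitable deviation, 13 do not.)

12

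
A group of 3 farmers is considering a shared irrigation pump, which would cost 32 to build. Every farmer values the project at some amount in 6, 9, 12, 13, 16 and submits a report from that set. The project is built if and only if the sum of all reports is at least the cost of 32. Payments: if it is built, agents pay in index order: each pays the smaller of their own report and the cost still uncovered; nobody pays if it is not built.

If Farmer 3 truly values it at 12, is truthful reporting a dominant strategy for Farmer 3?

Yes

Check each profile of the others' reports and compare truth against every alternative report.
Others report (16, 16): truth gives 12, best alternative gives 12.
Others report (13, 16): truth gives 9, best alternative gives 9.
Others report (16, 13): truth gives 9, best alternative gives 9.
Others report (12, 16): truth gives 8, best alternative gives 8.
Others report (16, 12): truth gives 8, best alternative gives 8.
Others report (13, 13): truth gives 6, best alternative gives 6.
(Remaining 19 profiles checked similarly; truth is weakly best in each.)
In every case the truthful report is at least as good as any alternative, so it is a dominant strategy.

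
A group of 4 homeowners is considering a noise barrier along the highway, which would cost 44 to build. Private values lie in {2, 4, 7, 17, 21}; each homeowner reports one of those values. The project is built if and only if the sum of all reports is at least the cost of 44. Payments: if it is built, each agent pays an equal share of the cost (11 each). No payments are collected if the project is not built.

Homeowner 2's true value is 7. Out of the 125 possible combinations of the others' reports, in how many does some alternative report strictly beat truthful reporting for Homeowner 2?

Others report (2, 17, 21): truth gives -4; report 2 gives 0 > -4. Violating.
Others report (2, 21, 17): truth gives -4; report 2 gives 0 > -4. Violating.
Others report (4, 17, 17): truth gives -4; report 2 gives 0 > -4. Violating.
Others report (7, 17, 17): truth gives -4; report 2 gives 0 > -4. Violating.
Others report (2, 2, 2): truth gives 0; no alternative beats it.
Others report (2, 2, 4): truth gives 0; no alternative beats it.
(Checking all 125 profiles: 12 have a profitable deviation, 113 do not.)

12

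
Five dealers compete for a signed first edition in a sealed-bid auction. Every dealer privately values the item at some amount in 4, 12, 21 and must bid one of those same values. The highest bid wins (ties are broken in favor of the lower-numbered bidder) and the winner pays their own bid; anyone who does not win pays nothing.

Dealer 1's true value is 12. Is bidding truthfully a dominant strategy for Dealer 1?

Consider the case where Dealer 2 bids 4, Dealer 3 bids 4, Dealer 4 bids 4 and Dealer 5 bids 4.
Truthful bid 12: wins, pays 12, utility 12 - 12 = 0.
Bid 4 instead: wins, pays 4, utility 12 - 4 = 8.
Since 8 > 0, bidding 4 is strictly better here, so truthful bidding is not dominant.

No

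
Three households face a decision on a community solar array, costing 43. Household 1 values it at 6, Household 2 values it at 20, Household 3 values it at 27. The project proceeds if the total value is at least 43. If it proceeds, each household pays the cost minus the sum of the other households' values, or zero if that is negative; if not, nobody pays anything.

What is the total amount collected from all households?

Total value 53 ≥ cost 43, so it is built.
Household 1: others sum to 47; max(0, 43 - 47) = 0.
Household 2: others sum to 33; max(0, 43 - 33) = 10.
Household 3: others sum to 26; max(0, 43 - 26) = 17.
Total collected = 0 + 10 + 17 = 27.

27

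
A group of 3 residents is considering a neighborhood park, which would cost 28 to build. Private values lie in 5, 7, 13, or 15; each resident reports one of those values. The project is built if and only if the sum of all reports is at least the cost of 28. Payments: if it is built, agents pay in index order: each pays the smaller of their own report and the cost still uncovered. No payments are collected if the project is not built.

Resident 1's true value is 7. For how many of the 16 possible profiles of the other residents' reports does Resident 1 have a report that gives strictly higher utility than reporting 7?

Others report (13, 13): truth gives 0; report 5 gives 2 > 0. Violating.
Others report (13, 15): truth gives 0; report 5 gives 2 > 0. Violating.
Others report (15, 13): truth gives 0; report 5 gives 2 > 0. Violating.
Others report (15, 15): truth gives 0; report 5 gives 2 > 0. Violating.
Others report (5, 5): truth gives 0; no alternative beats it.
Others report (5, 7): truth gives 0; no alternative beats it.
(Checking all 16 profiles: 4 have a profitable deviation, 12 do not.)

4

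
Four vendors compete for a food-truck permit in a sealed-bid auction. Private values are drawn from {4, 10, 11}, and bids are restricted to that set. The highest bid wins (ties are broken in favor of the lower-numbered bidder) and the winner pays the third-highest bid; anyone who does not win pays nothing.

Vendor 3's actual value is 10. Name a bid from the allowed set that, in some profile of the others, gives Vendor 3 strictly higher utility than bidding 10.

11

Suppose Vendor 1 bids 4, Vendor 2 bids 4 and Vendor 4 bids 11.
Bid 10: loses, pays 0, utility 0.
Bid 11: wins, pays 4, utility 10 - 4 = 6.
So bidding 11 beats truth here (6 > 0).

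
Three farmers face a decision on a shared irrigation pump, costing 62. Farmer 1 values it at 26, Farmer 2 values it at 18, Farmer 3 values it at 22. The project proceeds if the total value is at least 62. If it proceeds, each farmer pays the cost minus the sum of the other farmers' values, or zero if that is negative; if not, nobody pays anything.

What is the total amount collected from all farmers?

Total value 66 ≥ cost 62, so it is built.
Farmer 1: others sum to 40; max(0, 62 - 40) = 22.
Farmer 2: others sum to 48; max(0, 62 - 48) = 14.
Farmer 3: others sum to 44; max(0, 62 - 44) = 18.
Total collected = 22 + 14 + 18 = 54.

54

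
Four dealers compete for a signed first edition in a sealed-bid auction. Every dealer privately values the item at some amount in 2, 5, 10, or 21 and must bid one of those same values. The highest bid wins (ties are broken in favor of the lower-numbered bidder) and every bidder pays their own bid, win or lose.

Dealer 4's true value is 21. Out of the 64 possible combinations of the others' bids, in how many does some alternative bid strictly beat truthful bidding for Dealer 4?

45

Others bid (2, 2, 2): truth gives 0; bid 5 gives 16 > 0. Violating.
Others bid (2, 2, 5): truth gives 0; bid 10 gives 11 > 0. Violating.
Others bid (2, 2, 21): truth gives -21; bid 2 gives -2 > -21. Violating.
Others bid (2, 5, 2): truth gives 0; bid 10 gives 11 > 0. Violating.
Others bid (2, 2, 10): truth gives 0; no alternative beats it.
Others bid (2, 5, 10): truth gives 0; no alternative beats it.
(Checking all 64 profiles: 45 have a profitable deviation, 19 do not.)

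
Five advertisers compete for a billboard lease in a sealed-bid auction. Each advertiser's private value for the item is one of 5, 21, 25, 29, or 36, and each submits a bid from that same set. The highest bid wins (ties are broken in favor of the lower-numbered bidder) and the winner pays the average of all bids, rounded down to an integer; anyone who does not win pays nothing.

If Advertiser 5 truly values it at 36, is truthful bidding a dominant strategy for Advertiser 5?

Consider the case where Advertiser 1 bids 5, Advertiser 2 bids 5, Advertiser 3 bids 5 and Advertiser 4 bids 5.
Truthful bid 36: wins, pays 11, utility 36 - 11 = 25.
Bid 21 instead: wins, pays 8, utility 36 - 8 = 28.
Since 28 > 25, bidding 21 is strictly better here, so truthful bidding is not dominant.

No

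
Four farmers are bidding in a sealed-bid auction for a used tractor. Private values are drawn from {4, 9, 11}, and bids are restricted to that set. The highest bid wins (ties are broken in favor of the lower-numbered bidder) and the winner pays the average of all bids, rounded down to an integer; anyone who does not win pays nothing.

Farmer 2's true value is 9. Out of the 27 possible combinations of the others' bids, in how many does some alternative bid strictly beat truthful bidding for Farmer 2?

9

Others bid (4, 4, 11): truth gives 0; bid 11 gives 2 > 0. Violating.
Others bid (4, 9, 11): truth gives 0; bid 11 gives 1 > 0. Violating.
Others bid (4, 11, 4): truth gives 0; bid 11 gives 2 > 0. Violating.
Others bid (4, 11, 9): truth gives 0; bid 11 gives 1 > 0. Violating.
Others bid (4, 4, 4): truth gives 4; no alternative beats it.
Others bid (4, 4, 9): truth gives 3; no alternative beats it.
(Checking all 27 profiles: 9 have a profitable deviation, 18 do not.)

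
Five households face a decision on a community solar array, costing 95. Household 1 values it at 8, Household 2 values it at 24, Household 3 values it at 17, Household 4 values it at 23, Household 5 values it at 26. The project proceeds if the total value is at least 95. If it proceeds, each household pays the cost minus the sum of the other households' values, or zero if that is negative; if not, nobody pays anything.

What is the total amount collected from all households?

Total value 98 ≥ cost 95, so it is built.
Household 1: others sum to 90; max(0, 95 - 90) = 5.
Household 2: others sum to 74; max(0, 95 - 74) = 21.
Household 3: others sum to 81; max(0, 95 - 81) = 14.
Household 4: others sum to 75; max(0, 95 - 75) = 20.
Household 5: others sum to 72; max(0, 95 - 72) = 23.
Total collected = 5 + 21 + 14 + 20 + 23 = 83.

83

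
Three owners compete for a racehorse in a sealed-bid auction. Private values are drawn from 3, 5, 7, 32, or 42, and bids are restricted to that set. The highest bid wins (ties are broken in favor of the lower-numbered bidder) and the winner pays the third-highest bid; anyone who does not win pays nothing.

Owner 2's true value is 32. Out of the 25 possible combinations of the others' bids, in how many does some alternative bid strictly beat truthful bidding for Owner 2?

6

Others bid (3, 42): truth gives 0; bid 42 gives 29 > 0. Violating.
Others bid (5, 42): truth gives 0; bid 42 gives 27 > 0. Violating.
Others bid (7, 42): truth gives 0; bid 42 gives 25 > 0. Violating.
Others bid (32, 3): truth gives 0; bid 42 gives 29 > 0. Violating.
Others bid (3, 3): truth gives 29; no alternative beats it.
Others bid (3, 5): truth gives 29; no alternative beats it.
(Checking all 25 profiles: 6 have a profitable deviation, 19 do not.)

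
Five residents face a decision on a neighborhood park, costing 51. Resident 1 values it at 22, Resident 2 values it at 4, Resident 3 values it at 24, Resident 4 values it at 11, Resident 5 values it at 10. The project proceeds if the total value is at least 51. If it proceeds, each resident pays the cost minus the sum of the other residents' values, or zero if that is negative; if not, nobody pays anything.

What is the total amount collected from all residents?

Total value 71 ≥ cost 51, so it is built.
Resident 1: others sum to 49; max(0, 51 - 49) = 2.
Resident 2: others sum to 67; max(0, 51 - 67) = 0.
Resident 3: others sum to 47; max(0, 51 - 47) = 4.
Resident 4: others sum to 60; max(0, 51 - 60) = 0.
Resident 5: others sum to 61; max(0, 51 - 61) = 0.
Total collected = 2 + 0 + 4 + 0 + 0 = 6.

6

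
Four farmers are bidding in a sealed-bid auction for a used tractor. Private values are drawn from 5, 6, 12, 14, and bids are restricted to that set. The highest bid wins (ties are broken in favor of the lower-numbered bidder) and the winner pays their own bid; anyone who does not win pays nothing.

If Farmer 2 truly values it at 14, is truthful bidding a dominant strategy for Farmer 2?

No

Consider the case where Farmer 1 bids 5, Farmer 3 bids 5 and Farmer 4 bids 5.
Truthful bid 14: wins, pays 14, utility 14 - 14 = 0.
Bid 6 instead: wins, pays 6, utility 14 - 6 = 8.
Since 8 > 0, bidding 6 is strictly better here, so truthful bidding is not dominant.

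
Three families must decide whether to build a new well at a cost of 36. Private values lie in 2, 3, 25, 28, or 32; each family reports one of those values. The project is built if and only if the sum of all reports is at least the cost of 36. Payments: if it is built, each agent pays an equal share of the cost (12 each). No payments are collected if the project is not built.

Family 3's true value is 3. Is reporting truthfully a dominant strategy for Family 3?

Yes

Check each profile of the others' reports and compare truth against every alternative report.
Others report (2, 32): truth gives -9, best alternative gives -9.
Others report (3, 32): truth gives -9, best alternative gives -9.
Others report (25, 25): truth gives -9, best alternative gives -9.
Others report (25, 28): truth gives -9, best alternative gives -9.
Others report (25, 32): truth gives -9, best alternative gives -9.
Others report (28, 25): truth gives -9, best alternative gives -9.
(Remaining 19 profiles checked similarly; truth is weakly best in each.)
In every case the truthful report is at least as good as any alternative, so it is a dominant strategy.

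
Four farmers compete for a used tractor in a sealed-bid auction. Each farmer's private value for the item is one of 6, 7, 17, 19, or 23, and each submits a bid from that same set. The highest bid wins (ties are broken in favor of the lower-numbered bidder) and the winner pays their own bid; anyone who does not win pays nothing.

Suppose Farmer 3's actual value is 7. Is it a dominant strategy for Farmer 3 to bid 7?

Check each profile of the others' bids and compare truth against every alternative bid.
Others bid (6, 6, 6): truth gives 0, best alternative gives 0.
Others bid (6, 6, 7): truth gives 0, best alternative gives 0.
Others bid (6, 6, 17): truth gives 0, best alternative gives 0.
Others bid (6, 6, 19): truth gives 0, best alternative gives 0.
Others bid (6, 6, 23): truth gives 0, best alternative gives 0.
Others bid (6, 7, 6): truth gives 0, best alternative gives 0.
(Remaining 119 profiles checked similarly; truth is weakly best in each.)
In every case the truthful bid is at least as good as any alternative, so it is a dominant strategy.

Yes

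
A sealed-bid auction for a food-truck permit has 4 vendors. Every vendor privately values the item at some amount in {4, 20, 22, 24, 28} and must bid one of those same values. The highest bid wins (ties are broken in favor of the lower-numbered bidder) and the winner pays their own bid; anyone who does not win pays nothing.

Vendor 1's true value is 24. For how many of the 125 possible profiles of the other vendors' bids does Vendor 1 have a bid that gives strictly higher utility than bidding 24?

27

Others bid (4, 4, 4): truth gives 0; bid 4 gives 20 > 0. Violating.
Others bid (4, 4, 20): truth gives 0; bid 20 gives 4 > 0. Violating.
Others bid (4, 4, 22): truth gives 0; bid 22 gives 2 > 0. Violating.
Others bid (4, 20, 4): truth gives 0; bid 20 gives 4 > 0. Violating.
Others bid (4, 4, 24): truth gives 0; no alternative beats it.
Others bid (4, 4, 28): truth gives 0; no alternative beats it.
(Checking all 125 profiles: 27 have a profitable deviation, 98 do not.)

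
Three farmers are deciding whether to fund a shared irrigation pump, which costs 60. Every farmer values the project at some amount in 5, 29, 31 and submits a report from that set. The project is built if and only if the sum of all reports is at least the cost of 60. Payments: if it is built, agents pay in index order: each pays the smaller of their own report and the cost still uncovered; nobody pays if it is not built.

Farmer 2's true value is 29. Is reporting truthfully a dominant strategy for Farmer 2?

No

Consider the case where Farmer 1 reports 29 and Farmer 3 reports 29.
Truthful report 29: project built, pays 29, utility 29 - 29 = 0.
Report 5 instead: project built, pays 5, utility 29 - 5 = 24.
Since 24 > 0, reporting 5 is strictly better here, so truthful reporting is not dominant.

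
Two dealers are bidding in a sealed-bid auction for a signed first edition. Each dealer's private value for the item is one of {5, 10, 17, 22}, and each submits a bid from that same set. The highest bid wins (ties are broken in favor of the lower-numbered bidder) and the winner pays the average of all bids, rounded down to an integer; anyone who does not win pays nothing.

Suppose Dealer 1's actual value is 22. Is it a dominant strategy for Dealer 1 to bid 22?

No

Consider the case where Dealer 2 bids 5.
Truthful bid 22: wins, pays 13, utility 22 - 13 = 9.
Bid 5 instead: wins, pays 5, utility 22 - 5 = 17.
Since 17 > 9, bidding 5 is strictly better here, so truthful bidding is not dominant.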